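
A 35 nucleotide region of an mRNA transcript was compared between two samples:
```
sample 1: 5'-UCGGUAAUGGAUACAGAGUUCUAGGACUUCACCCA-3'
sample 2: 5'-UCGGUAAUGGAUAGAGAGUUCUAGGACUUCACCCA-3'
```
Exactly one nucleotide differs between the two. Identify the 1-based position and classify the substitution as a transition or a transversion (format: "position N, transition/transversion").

The sequences differ only at position 14: C→G (pyrimidine→purine), a transversion.

position 14, transversion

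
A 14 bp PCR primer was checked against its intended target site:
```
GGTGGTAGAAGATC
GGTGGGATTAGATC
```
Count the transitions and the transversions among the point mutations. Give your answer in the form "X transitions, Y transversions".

Transitions (purine↔purine or pyrimidine↔pyrimidine): none.
Transversions (purine↔pyrimidine): 6 T→G, 8 G→T, 9 A→T.

0 transitions, 3 transversions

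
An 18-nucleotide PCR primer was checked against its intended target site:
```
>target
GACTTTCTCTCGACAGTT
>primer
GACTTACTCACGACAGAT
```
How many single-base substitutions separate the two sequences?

3

Mismatches (1-based): position 6: T→A; position 10: T→A; position 17: T→A.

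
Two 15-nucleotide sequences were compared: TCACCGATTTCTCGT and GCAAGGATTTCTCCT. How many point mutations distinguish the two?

4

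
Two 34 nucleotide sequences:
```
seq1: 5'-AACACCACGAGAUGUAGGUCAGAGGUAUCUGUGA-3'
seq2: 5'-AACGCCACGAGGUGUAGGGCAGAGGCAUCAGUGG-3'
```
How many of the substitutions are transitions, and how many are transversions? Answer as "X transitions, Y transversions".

4 transitions, 2 transversions

Mismatches (1-based):
position 4: A→G (purine→purine, transition)
position 12: A→G (purine→purine, transition)
position 19: U→G (pyrimidine→purine, transversion)
position 26: U→C (pyrimidine→pyrimidine, transition)
position 30: U→A (pyrimidine→purine, transversion)
position 34: A→G (purine→purine, transition)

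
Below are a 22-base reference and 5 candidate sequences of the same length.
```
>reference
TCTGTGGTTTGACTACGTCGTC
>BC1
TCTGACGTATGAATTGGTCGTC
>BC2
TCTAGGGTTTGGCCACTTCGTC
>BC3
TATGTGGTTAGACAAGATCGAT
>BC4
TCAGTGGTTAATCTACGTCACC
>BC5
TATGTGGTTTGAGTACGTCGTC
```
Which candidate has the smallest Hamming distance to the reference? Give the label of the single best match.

Hamming distances to reference — BC1: 6; BC2: 5; BC3: 7; BC4: 6; BC5: 2.
Smallest is BC5 with 2 mismatches.

BC5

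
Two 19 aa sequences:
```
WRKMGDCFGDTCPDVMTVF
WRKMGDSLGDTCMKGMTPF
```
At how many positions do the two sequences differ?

6

Mismatches (1-based): position 7: C→S; position 8: F→L; position 13: P→M; position 14: D→K; position 15: V→G; position 18: V→P.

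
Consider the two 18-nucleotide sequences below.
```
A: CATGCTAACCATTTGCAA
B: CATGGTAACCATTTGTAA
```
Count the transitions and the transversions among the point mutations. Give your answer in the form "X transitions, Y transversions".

1 transition, 1 transversion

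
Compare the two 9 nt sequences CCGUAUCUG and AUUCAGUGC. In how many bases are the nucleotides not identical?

8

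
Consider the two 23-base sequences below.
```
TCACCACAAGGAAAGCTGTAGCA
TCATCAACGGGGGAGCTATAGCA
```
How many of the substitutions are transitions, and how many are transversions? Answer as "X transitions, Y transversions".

Transitions (purine↔purine or pyrimidine↔pyrimidine): 4 C→T, 9 A→G, 12 A→G, 13 A→G, 18 G→A.
Transversions (purine↔pyrimidine): 7 C→A, 8 A→C.

5 transitions, 2 transversions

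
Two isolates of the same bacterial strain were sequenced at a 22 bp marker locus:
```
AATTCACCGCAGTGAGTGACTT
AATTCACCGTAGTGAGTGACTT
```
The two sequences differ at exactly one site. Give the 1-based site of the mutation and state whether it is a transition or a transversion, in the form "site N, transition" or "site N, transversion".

The sequences differ only at site 10: C→T (pyrimidine→pyrimidine), a transition.

site 10, transition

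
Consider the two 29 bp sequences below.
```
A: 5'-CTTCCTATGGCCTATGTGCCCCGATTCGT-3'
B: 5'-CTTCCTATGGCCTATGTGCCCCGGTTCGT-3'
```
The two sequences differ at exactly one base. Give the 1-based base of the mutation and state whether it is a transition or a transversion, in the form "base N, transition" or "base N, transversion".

base 24, transition

The sequences differ only at base 24: A→G (purine→purine), a transition.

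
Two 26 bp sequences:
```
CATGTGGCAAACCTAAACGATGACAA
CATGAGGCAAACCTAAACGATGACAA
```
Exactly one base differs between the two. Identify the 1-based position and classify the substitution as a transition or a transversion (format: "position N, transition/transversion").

The sequences differ only at position 5: T→A (pyrimidine→purine), a transversion.

position 5, transversion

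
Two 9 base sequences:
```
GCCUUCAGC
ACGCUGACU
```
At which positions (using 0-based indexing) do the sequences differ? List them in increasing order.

Differences at position 0 (G→A), position 2 (C→G), position 3 (U→C), position 5 (C→G), position 7 (G→C), position 8 (C→U).

0, 2, 3, 5, 7, 8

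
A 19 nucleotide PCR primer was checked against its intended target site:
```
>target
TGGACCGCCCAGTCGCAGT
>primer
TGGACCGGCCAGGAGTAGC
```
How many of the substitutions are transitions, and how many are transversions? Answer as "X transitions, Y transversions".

2 transitions, 3 transversions

Transitions (purine↔purine or pyrimidine↔pyrimidine): 16 C→T, 19 T→C.
Transversions (purine↔pyrimidine): 8 C→G, 13 T→G, 14 C→A.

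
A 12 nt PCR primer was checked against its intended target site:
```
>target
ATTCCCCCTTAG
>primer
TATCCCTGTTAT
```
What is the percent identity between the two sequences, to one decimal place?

58.3%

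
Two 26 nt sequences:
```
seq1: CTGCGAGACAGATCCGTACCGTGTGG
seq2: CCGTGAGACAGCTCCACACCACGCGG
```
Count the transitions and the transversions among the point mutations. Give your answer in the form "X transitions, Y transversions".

7 transitions, 1 transversion

Mismatches (1-based):
position 2: T→C (pyrimidine→pyrimidine, transition)
position 4: C→T (pyrimidine→pyrimidine, transition)
position 12: A→C (purine→pyrimidine, transversion)
position 16: G→A (purine→purine, transition)
position 17: T→C (pyrimidine→pyrimidine, transition)
position 21: G→A (purine→purine, transition)
position 22: T→C (pyrimidine→pyrimidine, transition)
position 24: T→C (pyrimidine→pyrimidine, transition)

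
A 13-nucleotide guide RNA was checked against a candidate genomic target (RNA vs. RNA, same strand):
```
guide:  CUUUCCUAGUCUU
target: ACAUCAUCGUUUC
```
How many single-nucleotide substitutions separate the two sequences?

Comparing position by position, 7 positions differ: 1 (C/A), 2 (U/C), 3 (U/A), 6 (C/A), 8 (A/C), 11 (C/U), 13 (U/C).

7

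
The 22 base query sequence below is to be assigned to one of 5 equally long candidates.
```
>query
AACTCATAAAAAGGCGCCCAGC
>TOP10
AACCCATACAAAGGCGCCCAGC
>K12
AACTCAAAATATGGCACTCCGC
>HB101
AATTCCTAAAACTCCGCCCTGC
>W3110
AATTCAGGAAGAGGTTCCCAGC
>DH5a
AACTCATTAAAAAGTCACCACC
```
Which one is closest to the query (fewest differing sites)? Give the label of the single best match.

TOP10

Hamming distances to query — TOP10: 2; K12: 6; HB101: 6; W3110: 6; DH5a: 6.
Smallest is TOP10 with 2 mismatches.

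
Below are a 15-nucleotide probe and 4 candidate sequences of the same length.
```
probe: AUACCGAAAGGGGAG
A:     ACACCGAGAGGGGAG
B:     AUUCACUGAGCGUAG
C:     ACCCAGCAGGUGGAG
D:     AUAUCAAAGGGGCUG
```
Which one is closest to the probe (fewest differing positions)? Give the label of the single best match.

Hamming distances to probe — A: 2; B: 7; C: 6; D: 5.
Smallest is A with 2 mismatches.

A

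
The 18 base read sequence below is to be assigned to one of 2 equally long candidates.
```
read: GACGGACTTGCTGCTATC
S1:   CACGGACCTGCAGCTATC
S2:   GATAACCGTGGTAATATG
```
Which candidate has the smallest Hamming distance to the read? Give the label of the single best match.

Hamming distances to read — S1: 3; S2: 9.
Smallest is S1 with 3 mismatches.

S1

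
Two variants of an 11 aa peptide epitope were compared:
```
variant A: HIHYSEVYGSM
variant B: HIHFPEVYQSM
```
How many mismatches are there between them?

The sequences differ at positions 4, 5, 9 (1-based) — 3 in total.

3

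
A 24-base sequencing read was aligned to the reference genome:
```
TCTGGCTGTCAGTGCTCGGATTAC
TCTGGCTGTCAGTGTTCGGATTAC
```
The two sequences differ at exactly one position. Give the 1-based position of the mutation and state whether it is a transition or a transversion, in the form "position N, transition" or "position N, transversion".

The sequences differ only at position 15: C→T (pyrimidine→pyrimidine), a transition.

position 15, transition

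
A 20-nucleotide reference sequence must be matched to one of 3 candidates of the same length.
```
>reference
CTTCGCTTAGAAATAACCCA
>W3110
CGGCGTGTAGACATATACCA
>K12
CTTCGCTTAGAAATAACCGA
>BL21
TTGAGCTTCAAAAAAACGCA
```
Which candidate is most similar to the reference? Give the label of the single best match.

K12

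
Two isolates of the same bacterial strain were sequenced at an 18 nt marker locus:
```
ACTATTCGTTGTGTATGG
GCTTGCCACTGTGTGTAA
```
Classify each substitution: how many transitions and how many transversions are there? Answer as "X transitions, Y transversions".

7 transitions, 2 transversions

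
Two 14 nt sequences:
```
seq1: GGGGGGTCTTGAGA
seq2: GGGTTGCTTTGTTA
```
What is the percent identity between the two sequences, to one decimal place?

6 positions differ (4, 5, 7, 8, 12, 13), so 8 of 14 match: 8/14 = 57.14%.

57.1%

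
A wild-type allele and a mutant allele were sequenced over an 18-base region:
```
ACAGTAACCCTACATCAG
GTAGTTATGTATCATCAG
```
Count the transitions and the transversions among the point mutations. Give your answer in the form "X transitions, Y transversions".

4 transitions, 4 transversions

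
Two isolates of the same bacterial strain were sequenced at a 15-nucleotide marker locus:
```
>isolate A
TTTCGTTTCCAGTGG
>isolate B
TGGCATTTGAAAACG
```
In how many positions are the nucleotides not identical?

Comparing position by position, 8 positions differ: 2 (T/G), 3 (T/G), 5 (G/A), 9 (C/G), 10 (C/A), 12 (G/A), 13 (T/A), 14 (G/C).

8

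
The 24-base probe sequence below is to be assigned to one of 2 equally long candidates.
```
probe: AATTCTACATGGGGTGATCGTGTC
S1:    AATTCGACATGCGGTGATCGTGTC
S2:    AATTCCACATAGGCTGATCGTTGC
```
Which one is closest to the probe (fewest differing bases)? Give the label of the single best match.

S1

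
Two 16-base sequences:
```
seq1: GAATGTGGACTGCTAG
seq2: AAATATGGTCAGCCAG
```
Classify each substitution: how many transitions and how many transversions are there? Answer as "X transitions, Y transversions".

3 transitions, 2 transversions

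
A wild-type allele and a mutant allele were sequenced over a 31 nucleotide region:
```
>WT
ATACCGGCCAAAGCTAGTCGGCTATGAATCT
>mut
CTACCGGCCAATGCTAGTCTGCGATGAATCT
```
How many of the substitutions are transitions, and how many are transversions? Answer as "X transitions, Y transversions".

0 transitions, 4 transversions

Mismatches (1-based):
site 1: A→C (purine→pyrimidine, transversion)
site 12: A→T (purine→pyrimidine, transversion)
site 20: G→T (purine→pyrimidine, transversion)
site 23: T→G (pyrimidine→purine, transversion)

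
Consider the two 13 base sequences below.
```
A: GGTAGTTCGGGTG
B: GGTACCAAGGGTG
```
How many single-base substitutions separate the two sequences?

4

The sequences differ at positions 5, 6, 7, 8 (1-based) — 4 in total.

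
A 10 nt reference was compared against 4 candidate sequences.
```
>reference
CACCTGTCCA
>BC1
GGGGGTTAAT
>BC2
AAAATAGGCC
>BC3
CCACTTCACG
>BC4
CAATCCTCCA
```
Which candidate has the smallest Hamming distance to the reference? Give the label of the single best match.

BC1 differs at 9 positions; BC2 differs at 7 positions; BC3 differs at 6 positions; BC4 differs at 4 positions. The closest is BC4.

BC4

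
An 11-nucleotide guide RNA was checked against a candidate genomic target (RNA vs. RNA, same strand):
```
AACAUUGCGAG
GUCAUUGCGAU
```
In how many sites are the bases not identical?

The sequences differ at sites 1, 2, 11 (1-based) — 3 in total.

3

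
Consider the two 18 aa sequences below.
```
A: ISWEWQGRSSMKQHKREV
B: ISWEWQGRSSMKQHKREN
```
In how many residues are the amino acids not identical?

Comparing position by position, 1 residue differs: 18 (V/N).

1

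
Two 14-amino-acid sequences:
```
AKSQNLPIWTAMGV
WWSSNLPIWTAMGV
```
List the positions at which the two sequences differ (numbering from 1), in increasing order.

Differences at position 1 (A→W), position 2 (K→W), position 4 (Q→S).

1, 2, 4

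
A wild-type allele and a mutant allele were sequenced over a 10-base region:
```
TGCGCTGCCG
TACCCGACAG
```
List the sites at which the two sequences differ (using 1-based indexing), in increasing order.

2, 4, 6, 7, 9

Differences at site 2 (G→A), site 4 (G→C), site 6 (T→G), site 7 (G→A), site 9 (C→A).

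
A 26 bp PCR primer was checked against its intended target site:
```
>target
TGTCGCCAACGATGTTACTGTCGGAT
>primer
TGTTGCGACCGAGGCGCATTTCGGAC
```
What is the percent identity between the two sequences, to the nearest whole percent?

62%

10 positions differ (4, 7, 9, 13, 15, 16, 17, 18, 20, 26), so 16 of 26 match: 16/26 = 61.54%.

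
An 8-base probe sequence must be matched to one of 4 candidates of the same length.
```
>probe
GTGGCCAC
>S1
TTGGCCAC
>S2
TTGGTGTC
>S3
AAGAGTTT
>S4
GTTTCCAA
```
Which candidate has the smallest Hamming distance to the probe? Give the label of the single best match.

S1

S1 differs at 1 base; S2 differs at 4 bases; S3 differs at 7 bases; S4 differs at 3 bases. The closest is S1.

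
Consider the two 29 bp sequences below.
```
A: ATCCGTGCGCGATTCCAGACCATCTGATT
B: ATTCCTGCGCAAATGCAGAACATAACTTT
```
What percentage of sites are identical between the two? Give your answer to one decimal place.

65.5%

10 positions differ (3, 5, 11, 13, 15, 20, 24, 25, 26, 27), so 19 of 29 match: 19/29 = 65.52%.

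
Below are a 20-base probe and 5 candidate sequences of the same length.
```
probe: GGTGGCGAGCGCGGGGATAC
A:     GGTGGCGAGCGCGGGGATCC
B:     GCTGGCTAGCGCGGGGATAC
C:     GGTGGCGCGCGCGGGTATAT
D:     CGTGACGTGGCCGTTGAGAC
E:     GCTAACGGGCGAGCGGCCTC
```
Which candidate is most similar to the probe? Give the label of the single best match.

A

Hamming distances to probe — A: 1; B: 2; C: 3; D: 8; E: 9.
Smallest is A with 1 mismatch.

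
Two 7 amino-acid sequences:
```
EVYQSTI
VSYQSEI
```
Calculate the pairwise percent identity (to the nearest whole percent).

57%

3 positions differ (1, 2, 6), so 4 of 7 match: 4/7 = 57.14%.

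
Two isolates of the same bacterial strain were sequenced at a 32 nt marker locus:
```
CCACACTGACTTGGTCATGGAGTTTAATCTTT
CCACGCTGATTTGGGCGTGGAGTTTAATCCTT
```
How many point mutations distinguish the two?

5

Comparing position by position, 5 sites differ: 5 (A/G), 10 (C/T), 15 (T/G), 17 (A/G), 30 (T/C).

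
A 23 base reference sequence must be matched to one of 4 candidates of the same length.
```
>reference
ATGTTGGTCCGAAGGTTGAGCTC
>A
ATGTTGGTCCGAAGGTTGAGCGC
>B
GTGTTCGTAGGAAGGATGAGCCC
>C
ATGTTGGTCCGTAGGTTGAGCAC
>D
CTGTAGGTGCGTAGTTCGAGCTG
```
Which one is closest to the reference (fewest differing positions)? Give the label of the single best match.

A

Hamming distances to reference — A: 1; B: 6; C: 2; D: 7.
Smallest is A with 1 mismatch.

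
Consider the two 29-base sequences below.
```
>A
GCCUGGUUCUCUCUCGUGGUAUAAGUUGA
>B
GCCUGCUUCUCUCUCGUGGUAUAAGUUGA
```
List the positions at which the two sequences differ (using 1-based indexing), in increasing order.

6

Scanning 1-based: 6: G/C.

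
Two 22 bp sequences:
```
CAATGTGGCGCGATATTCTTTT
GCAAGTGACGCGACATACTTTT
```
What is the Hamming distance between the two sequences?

6

The sequences differ at positions 1, 2, 4, 8, 14, 17 (1-based) — 6 in total.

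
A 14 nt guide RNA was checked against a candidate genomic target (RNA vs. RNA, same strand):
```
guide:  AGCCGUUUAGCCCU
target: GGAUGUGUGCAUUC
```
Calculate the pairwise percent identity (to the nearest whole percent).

29%

Mismatches at positions 1, 3, 4, 7, 9, 10, 11, 12, 13, 14 (1-based): 10 of 14.
Identical positions: 4/14 = 28.57% → 29%.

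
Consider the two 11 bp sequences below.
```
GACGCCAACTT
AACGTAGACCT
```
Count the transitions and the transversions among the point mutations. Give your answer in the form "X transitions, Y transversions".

Mismatches (1-based):
site 1: G→A (purine→purine, transition)
site 5: C→T (pyrimidine→pyrimidine, transition)
site 6: C→A (pyrimidine→purine, transversion)
site 7: A→G (purine→purine, transition)
site 10: T→C (pyrimidine→pyrimidine, transition)

4 transitions, 1 transversion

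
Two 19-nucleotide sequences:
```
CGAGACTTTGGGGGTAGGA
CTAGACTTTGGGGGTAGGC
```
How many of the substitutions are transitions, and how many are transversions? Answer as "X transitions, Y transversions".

Mismatches (1-based):
site 2: G→T (purine→pyrimidine, transversion)
site 19: A→C (purine→pyrimidine, transversion)

0 transitions, 2 transversions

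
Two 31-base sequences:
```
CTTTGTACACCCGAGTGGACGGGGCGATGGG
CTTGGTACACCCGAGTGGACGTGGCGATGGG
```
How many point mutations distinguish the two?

2

Mismatches (1-based): position 4: T→G; position 22: G→T.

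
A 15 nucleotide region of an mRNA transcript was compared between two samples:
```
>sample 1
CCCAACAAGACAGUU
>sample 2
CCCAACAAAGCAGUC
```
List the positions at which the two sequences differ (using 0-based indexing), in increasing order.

8, 9, 14

Scanning 0-based: 8: G/A; 9: A/G; 14: U/C.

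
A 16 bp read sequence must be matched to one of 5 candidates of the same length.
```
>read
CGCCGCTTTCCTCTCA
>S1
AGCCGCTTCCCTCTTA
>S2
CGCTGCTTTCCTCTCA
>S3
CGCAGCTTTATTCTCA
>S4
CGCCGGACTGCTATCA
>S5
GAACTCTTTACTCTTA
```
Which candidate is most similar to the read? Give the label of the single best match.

S2

S1 differs at 3 positions; S2 differs at 1 position; S3 differs at 3 positions; S4 differs at 5 positions; S5 differs at 6 positions. The closest is S2.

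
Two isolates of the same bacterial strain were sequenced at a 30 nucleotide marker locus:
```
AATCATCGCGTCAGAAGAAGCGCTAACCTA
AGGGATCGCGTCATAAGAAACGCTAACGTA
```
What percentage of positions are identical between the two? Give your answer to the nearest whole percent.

80%

Mismatches at positions 2, 3, 4, 14, 20, 28 (1-based): 6 of 30.
Identical positions: 24/30 = 80% → 80%.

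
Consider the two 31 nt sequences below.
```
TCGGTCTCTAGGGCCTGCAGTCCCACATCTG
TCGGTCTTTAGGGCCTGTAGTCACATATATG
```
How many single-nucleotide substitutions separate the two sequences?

5

Comparing position by position, 5 positions differ: 8 (C/T), 18 (C/T), 23 (C/A), 26 (C/T), 29 (C/A).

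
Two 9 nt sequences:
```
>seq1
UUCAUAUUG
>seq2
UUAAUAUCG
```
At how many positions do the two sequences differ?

2

Comparing position by position, 2 positions differ: 3 (C/A), 8 (U/C).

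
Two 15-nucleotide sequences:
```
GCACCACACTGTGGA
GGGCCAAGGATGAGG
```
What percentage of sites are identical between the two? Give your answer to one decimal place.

33.3%

10 positions differ (2, 3, 7, 8, 9, 10, 11, 12, 13, 15), so 5 of 15 match: 5/15 = 33.33%.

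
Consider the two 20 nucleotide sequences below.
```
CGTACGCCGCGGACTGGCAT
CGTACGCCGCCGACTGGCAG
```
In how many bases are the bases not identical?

The sequences differ at bases 11, 20 (1-based) — 2 in total.

2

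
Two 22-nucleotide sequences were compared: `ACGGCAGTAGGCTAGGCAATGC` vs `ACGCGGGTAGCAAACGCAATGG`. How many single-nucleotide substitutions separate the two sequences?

8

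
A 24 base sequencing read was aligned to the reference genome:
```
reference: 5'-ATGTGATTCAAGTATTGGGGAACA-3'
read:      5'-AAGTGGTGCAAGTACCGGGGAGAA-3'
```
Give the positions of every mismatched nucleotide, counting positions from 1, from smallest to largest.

2, 6, 8, 15, 16, 22, 23

Scanning 1-based: 2: T/A; 6: A/G; 8: T/G; 15: T/C; 16: T/C; 22: A/G; 23: C/A.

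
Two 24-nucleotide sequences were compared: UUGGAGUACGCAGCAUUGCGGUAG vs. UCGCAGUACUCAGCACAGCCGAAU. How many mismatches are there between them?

8

The sequences differ at positions 2, 4, 10, 16, 17, 20, 22, 24 (1-based) — 8 in total.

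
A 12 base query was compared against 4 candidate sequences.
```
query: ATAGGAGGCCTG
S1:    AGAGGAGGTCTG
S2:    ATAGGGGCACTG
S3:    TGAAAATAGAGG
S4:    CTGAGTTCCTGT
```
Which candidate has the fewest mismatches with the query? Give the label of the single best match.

S1 differs at 2 sites; S2 differs at 3 sites; S3 differs at 9 sites; S4 differs at 9 sites. The closest is S1.

S1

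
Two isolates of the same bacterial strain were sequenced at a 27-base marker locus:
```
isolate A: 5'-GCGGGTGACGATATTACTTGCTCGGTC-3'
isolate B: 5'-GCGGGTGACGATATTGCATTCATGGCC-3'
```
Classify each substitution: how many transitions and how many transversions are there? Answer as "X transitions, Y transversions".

Mismatches (1-based):
site 16: A→G (purine→purine, transition)
site 18: T→A (pyrimidine→purine, transversion)
site 20: G→T (purine→pyrimidine, transversion)
site 22: T→A (pyrimidine→purine, transversion)
site 23: C→T (pyrimidine→pyrimidine, transition)
site 26: T→C (pyrimidine→pyrimidine, transition)

3 transitions, 3 transversions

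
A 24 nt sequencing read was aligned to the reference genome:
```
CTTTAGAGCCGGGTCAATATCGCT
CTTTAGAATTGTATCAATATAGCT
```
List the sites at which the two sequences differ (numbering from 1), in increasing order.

Differences at site 8 (G→A), site 9 (C→T), site 10 (C→T), site 12 (G→T), site 13 (G→A), site 21 (C→A).

8, 9, 10, 12, 13, 21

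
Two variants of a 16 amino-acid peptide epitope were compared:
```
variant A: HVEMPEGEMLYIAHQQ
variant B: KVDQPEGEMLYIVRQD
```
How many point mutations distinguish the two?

Mismatches (1-based): residue 1: H→K; residue 3: E→D; residue 4: M→Q; residue 13: A→V; residue 14: H→R; residue 16: Q→D.

6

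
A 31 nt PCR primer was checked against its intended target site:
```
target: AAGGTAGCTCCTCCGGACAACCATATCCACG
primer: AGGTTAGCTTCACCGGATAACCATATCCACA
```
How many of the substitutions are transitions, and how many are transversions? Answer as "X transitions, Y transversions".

4 transitions, 2 transversions

Transitions (purine↔purine or pyrimidine↔pyrimidine): 2 A→G, 10 C→T, 18 C→T, 31 G→A.
Transversions (purine↔pyrimidine): 4 G→T, 12 T→A.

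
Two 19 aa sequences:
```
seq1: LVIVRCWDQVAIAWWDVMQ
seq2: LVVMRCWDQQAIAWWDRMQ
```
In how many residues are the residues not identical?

Comparing position by position, 4 residues differ: 3 (I/V), 4 (V/M), 10 (V/Q), 17 (V/R).

4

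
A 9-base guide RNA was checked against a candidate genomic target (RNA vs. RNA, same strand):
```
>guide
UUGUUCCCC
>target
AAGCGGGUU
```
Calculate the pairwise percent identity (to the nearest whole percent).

11%

Mismatches at positions 1, 2, 4, 5, 6, 7, 8, 9 (1-based): 8 of 9.
Identical positions: 1/9 = 11.11% → 11%.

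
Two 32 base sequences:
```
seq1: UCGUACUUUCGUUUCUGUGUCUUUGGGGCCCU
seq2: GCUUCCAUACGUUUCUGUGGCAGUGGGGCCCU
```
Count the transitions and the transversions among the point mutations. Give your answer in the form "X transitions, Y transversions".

0 transitions, 8 transversions

Mismatches (1-based):
base 1: U→G (pyrimidine→purine, transversion)
base 3: G→U (purine→pyrimidine, transversion)
base 5: A→C (purine→pyrimidine, transversion)
base 7: U→A (pyrimidine→purine, transversion)
base 9: U→A (pyrimidine→purine, transversion)
base 20: U→G (pyrimidine→purine, transversion)
base 22: U→A (pyrimidine→purine, transversion)
base 23: U→G (pyrimidine→purine, transversion)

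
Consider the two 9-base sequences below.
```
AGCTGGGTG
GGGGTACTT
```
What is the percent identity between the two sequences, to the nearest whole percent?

Mismatches at positions 1, 3, 4, 5, 6, 7, 9 (1-based): 7 of 9.
Identical positions: 2/9 = 22.22% → 22%.

22%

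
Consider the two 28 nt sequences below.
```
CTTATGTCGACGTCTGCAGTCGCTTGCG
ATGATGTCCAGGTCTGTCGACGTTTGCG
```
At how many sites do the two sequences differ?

The sequences differ at sites 1, 3, 9, 11, 17, 18, 20, 23 (1-based) — 8 in total.

8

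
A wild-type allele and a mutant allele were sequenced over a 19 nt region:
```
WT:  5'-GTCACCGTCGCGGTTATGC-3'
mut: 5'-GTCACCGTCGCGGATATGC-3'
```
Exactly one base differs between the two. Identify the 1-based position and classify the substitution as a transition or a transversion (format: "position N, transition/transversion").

position 14, transversion

Position 14 changes T→A. T is a pyrimidine and A is a purine, so this is a transversion.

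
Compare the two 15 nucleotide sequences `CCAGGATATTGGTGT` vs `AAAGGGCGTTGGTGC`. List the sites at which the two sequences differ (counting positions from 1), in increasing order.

1, 2, 6, 7, 8, 15

Scanning 1-based: 1: C/A; 2: C/A; 6: A/G; 7: T/C; 8: A/G; 15: T/C.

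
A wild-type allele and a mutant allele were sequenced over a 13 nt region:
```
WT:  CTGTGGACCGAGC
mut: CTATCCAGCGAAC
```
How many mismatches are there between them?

5

The sequences differ at sites 3, 5, 6, 8, 12 (1-based) — 5 in total.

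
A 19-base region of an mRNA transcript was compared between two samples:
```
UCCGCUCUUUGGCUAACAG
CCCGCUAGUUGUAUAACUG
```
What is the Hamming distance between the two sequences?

6

Comparing position by position, 6 bases differ: 1 (U/C), 7 (C/A), 8 (U/G), 12 (G/U), 13 (C/A), 18 (A/U).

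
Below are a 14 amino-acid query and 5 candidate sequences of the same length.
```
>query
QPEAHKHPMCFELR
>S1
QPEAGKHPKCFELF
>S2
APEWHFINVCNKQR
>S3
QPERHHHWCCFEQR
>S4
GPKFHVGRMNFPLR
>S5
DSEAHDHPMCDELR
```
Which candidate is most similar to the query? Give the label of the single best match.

S1 differs at 3 positions; S2 differs at 9 positions; S3 differs at 5 positions; S4 differs at 8 positions; S5 differs at 4 positions. The closest is S1.

S1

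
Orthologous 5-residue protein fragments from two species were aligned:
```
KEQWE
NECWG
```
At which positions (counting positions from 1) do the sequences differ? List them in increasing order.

Differences at position 1 (K→N), position 3 (Q→C), position 5 (E→G).

1, 3, 5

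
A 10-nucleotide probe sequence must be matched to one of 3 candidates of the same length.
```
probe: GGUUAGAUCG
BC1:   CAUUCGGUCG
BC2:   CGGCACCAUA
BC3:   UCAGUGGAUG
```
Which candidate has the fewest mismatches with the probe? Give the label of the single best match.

BC1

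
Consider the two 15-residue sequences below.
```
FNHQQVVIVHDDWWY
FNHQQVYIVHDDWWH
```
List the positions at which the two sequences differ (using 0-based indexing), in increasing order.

6, 14

Differences at position 6 (V→Y), position 14 (Y→H).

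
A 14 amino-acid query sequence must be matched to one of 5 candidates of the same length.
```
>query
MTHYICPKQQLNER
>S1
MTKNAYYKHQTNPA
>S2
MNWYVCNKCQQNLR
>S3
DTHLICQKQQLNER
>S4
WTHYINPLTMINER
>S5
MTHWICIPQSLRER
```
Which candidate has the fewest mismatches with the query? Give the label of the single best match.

S3

S1 differs at 9 residues; S2 differs at 7 residues; S3 differs at 3 residues; S4 differs at 6 residues; S5 differs at 5 residues. The closest is S3.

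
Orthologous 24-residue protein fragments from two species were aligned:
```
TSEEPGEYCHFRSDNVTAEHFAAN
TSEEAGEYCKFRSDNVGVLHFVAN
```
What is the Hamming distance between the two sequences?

6

The sequences differ at residues 5, 10, 17, 18, 19, 22 (1-based) — 6 in total.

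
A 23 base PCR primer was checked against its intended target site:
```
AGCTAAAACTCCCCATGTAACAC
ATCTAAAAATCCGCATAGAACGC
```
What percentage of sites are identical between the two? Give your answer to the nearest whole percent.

74%

Mismatches at positions 2, 9, 13, 17, 18, 22 (1-based): 6 of 23.
Identical positions: 17/23 = 73.91% → 74%.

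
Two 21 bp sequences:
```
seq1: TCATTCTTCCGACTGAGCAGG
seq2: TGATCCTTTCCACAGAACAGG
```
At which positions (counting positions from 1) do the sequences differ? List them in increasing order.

2, 5, 9, 11, 14, 17

Differences at position 2 (C→G), position 5 (T→C), position 9 (C→T), position 11 (G→C), position 14 (T→A), position 17 (G→A).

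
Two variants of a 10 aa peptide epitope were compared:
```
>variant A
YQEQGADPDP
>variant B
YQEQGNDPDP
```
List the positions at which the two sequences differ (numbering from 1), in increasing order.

6

Scanning 1-based: 6: A/N.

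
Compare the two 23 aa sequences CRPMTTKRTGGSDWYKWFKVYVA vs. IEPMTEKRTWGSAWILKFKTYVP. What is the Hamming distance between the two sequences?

10

Comparing position by position, 10 residues differ: 1 (C/I), 2 (R/E), 6 (T/E), 10 (G/W), 13 (D/A), 15 (Y/I), 16 (K/L), 17 (W/K), 20 (V/T), 23 (A/P).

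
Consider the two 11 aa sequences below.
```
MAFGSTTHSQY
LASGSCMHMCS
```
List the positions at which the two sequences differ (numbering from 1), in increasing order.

1, 3, 6, 7, 9, 10, 11

Scanning 1-based: 1: M/L; 3: F/S; 6: T/C; 7: T/M; 9: S/M; 10: Q/C; 11: Y/S.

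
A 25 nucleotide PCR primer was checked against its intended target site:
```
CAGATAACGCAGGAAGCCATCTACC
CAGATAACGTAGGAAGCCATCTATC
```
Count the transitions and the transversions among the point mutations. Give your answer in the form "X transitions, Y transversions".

2 transitions, 0 transversions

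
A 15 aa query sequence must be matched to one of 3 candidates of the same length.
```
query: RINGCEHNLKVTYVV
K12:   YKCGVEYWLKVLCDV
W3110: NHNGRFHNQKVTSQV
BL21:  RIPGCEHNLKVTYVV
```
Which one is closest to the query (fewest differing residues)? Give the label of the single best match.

BL21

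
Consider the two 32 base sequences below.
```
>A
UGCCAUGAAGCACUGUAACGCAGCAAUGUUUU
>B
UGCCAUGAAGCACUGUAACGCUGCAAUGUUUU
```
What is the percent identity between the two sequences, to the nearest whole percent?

1 position differs (22), so 31 of 32 match: 31/32 = 96.88%.

97%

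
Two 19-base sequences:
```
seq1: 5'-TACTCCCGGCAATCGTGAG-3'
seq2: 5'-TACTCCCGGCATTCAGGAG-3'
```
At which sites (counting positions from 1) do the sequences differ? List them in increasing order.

12, 15, 16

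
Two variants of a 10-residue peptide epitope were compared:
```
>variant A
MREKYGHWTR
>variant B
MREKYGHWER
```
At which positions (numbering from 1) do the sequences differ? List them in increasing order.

9

Scanning 1-based: 9: T/E.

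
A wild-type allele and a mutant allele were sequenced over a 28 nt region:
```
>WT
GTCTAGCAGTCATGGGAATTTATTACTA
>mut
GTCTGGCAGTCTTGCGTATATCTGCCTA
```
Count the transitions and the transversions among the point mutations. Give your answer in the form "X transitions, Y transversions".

1 transition, 7 transversions

Mismatches (1-based):
position 5: A→G (purine→purine, transition)
position 12: A→T (purine→pyrimidine, transversion)
position 15: G→C (purine→pyrimidine, transversion)
position 17: A→T (purine→pyrimidine, transversion)
position 20: T→A (pyrimidine→purine, transversion)
position 22: A→C (purine→pyrimidine, transversion)
position 24: T→G (pyrimidine→purine, transversion)
position 25: A→C (purine→pyrimidine, transversion)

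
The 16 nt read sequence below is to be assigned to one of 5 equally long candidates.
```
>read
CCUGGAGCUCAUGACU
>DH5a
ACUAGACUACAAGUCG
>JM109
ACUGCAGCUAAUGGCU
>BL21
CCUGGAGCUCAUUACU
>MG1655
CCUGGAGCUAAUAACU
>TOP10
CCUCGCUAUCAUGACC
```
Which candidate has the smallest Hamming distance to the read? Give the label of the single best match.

BL21

Hamming distances to read — DH5a: 8; JM109: 4; BL21: 1; MG1655: 2; TOP10: 5.
Smallest is BL21 with 1 mismatch.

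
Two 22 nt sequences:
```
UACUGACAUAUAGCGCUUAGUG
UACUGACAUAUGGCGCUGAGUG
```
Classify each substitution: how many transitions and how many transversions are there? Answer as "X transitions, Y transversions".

1 transition, 1 transversion

Mismatches (1-based):
site 12: A→G (purine→purine, transition)
site 18: U→G (pyrimidine→purine, transversion)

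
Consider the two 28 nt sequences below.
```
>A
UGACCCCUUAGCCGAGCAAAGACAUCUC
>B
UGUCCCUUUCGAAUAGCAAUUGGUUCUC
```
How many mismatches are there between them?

11

Comparing position by position, 11 positions differ: 3 (A/U), 7 (C/U), 10 (A/C), 12 (C/A), 13 (C/A), 14 (G/U), 20 (A/U), 21 (G/U), 22 (A/G), 23 (C/G), 24 (A/U).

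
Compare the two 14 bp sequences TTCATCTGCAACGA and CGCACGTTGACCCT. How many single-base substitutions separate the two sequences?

The sequences differ at sites 1, 2, 5, 6, 8, 9, 11, 13, 14 (1-based) — 9 in total.

9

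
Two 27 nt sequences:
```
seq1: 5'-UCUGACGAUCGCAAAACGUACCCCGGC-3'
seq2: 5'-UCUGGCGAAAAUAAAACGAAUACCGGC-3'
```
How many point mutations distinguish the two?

The sequences differ at sites 5, 9, 10, 11, 12, 19, 21, 22 (1-based) — 8 in total.

8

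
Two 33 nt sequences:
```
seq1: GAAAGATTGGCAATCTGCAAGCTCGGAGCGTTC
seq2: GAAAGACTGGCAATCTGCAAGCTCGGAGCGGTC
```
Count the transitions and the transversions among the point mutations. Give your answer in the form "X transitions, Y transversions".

1 transition, 1 transversion

Mismatches (1-based):
site 7: T→C (pyrimidine→pyrimidine, transition)
site 31: T→G (pyrimidine→purine, transversion)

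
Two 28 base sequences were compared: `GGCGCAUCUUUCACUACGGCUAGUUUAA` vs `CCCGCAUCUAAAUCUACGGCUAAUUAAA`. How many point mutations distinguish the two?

8

The sequences differ at bases 1, 2, 10, 11, 12, 13, 23, 26 (1-based) — 8 in total.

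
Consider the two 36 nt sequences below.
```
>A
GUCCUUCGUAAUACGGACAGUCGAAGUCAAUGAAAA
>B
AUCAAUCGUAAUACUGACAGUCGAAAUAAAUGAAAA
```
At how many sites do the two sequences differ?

The sequences differ at sites 1, 4, 5, 15, 26, 28 (1-based) — 6 in total.

6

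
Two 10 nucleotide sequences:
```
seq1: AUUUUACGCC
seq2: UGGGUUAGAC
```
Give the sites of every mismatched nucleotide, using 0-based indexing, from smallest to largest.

Scanning 0-based: 0: A/U; 1: U/G; 2: U/G; 3: U/G; 5: A/U; 6: C/A; 8: C/A.

0, 1, 2, 3, 5, 6, 8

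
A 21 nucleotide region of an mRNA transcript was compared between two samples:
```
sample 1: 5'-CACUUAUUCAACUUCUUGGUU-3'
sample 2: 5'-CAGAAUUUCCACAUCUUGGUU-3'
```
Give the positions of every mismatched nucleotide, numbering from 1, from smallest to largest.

3, 4, 5, 6, 10, 13

Scanning 1-based: 3: C/G; 4: U/A; 5: U/A; 6: A/U; 10: A/C; 13: U/A.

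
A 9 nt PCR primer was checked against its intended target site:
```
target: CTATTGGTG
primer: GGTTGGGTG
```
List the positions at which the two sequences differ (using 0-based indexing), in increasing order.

Differences at position 0 (C→G), position 1 (T→G), position 2 (A→T), position 4 (T→G).

0, 1, 2, 4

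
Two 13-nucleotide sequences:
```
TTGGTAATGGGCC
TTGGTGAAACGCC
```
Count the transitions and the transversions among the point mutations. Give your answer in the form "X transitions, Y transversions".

2 transitions, 2 transversions

Transitions (purine↔purine or pyrimidine↔pyrimidine): 6 A→G, 9 G→A.
Transversions (purine↔pyrimidine): 8 T→A, 10 G→C.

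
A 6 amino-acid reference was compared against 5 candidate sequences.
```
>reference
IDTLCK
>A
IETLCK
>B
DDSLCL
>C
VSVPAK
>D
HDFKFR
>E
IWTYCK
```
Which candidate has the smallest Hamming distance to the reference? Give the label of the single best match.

A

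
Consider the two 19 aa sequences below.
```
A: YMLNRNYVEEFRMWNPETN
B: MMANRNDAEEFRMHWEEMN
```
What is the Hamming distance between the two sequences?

Comparing position by position, 8 residues differ: 1 (Y/M), 3 (L/A), 7 (Y/D), 8 (V/A), 14 (W/H), 15 (N/W), 16 (P/E), 18 (T/M).

8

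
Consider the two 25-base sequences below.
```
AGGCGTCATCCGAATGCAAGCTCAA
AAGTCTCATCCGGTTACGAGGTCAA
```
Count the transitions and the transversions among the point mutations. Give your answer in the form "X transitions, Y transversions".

5 transitions, 3 transversions

Mismatches (1-based):
site 2: G→A (purine→purine, transition)
site 4: C→T (pyrimidine→pyrimidine, transition)
site 5: G→C (purine→pyrimidine, transversion)
site 13: A→G (purine→purine, transition)
site 14: A→T (purine→pyrimidine, transversion)
site 16: G→A (purine→purine, transition)
site 18: A→G (purine→purine, transition)
site 21: C→G (pyrimidine→purine, transversion)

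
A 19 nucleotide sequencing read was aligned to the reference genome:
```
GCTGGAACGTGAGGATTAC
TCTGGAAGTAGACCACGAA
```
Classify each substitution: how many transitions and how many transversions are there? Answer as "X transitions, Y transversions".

1 transition, 8 transversions

Mismatches (1-based):
site 1: G→T (purine→pyrimidine, transversion)
site 8: C→G (pyrimidine→purine, transversion)
site 9: G→T (purine→pyrimidine, transversion)
site 10: T→A (pyrimidine→purine, transversion)
site 13: G→C (purine→pyrimidine, transversion)
site 14: G→C (purine→pyrimidine, transversion)
site 16: T→C (pyrimidine→pyrimidine, transition)
site 17: T→G (pyrimidine→purine, transversion)
site 19: C→A (pyrimidine→purine, transversion)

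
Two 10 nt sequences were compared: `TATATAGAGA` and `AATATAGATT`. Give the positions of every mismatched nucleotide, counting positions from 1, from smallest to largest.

1, 9, 10

Scanning 1-based: 1: T/A; 9: G/T; 10: A/T.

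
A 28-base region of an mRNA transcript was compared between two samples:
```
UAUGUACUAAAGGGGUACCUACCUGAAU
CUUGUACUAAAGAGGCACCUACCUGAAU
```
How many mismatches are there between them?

4

The sequences differ at sites 1, 2, 13, 16 (1-based) — 4 in total.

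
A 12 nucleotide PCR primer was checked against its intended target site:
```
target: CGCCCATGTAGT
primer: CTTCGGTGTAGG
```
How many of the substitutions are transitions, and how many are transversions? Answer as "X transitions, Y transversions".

2 transitions, 3 transversions

Mismatches (1-based):
base 2: G→T (purine→pyrimidine, transversion)
base 3: C→T (pyrimidine→pyrimidine, transition)
base 5: C→G (pyrimidine→purine, transversion)
base 6: A→G (purine→purine, transition)
base 12: T→G (pyrimidine→purine, transversion)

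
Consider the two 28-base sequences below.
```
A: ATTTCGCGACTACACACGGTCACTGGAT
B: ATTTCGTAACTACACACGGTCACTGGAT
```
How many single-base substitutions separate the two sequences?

2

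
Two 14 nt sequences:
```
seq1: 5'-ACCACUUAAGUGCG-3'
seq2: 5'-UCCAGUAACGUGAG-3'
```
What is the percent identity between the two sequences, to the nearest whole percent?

64%

Mismatches at positions 1, 5, 7, 9, 13 (1-based): 5 of 14.
Identical positions: 9/14 = 64.29% → 64%.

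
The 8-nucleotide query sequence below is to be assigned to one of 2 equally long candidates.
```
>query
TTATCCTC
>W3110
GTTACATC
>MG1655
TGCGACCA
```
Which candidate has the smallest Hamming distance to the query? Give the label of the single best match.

W3110

Hamming distances to query — W3110: 4; MG1655: 6.
Smallest is W3110 with 4 mismatches.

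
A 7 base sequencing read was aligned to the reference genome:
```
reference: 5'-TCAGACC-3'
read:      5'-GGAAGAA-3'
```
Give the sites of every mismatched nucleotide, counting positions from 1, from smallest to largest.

Scanning 1-based: 1: T/G; 2: C/G; 4: G/A; 5: A/G; 6: C/A; 7: C/A.

1, 2, 4, 5, 6, 7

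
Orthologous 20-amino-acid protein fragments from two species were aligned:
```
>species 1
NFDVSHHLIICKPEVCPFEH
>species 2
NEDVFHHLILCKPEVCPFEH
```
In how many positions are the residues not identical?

3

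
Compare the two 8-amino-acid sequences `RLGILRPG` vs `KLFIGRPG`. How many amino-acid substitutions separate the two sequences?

3

The sequences differ at positions 1, 3, 5 (1-based) — 3 in total.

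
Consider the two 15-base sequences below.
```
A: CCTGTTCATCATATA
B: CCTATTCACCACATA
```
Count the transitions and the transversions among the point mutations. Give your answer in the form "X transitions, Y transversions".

Transitions (purine↔purine or pyrimidine↔pyrimidine): 4 G→A, 9 T→C, 12 T→C.
Transversions (purine↔pyrimidine): none.

3 transitions, 0 transversions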